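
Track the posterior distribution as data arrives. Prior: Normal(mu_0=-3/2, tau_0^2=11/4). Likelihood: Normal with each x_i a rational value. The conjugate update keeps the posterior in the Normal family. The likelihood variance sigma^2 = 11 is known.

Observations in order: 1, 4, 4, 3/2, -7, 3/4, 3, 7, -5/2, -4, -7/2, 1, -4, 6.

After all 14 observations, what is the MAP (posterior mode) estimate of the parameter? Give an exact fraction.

obs 1: x=1 → posterior Normal(-1, 11/5)
obs 2: x=4 → posterior Normal(-1/6, 11/6)
obs 3: x=4 → posterior Normal(3/7, 11/7)
obs 4: x=3/2 → posterior Normal(9/16, 11/8)
obs 5: x=-7 → posterior Normal(-5/18, 11/9)
obs 6: x=3/4 → posterior Normal(-7/40, 11/10)
obs 7: x=3 → posterior Normal(5/44, 1)
obs 8: x=7 → posterior Normal(11/16, 11/12)
obs 9: x=-5/2 → posterior Normal(23/52, 11/13)
obs 10: x=-4 → posterior Normal(1/8, 11/14)
obs 11: x=-7/2 → posterior Normal(-7/60, 11/15)
obs 12: x=1 → posterior Normal(-3/64, 11/16)
obs 13: x=-4 → posterior Normal(-19/68, 11/17)
obs 14: x=6 → posterior Normal(5/72, 11/18)

5/72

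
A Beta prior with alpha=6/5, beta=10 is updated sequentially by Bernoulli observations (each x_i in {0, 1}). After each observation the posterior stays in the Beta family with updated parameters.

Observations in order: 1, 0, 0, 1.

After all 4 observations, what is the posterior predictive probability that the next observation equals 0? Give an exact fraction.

obs 1: x=1 → posterior Beta(11/5, 10)
obs 2: x=0 → posterior Beta(11/5, 11)
obs 3: x=0 → posterior Beta(11/5, 12)
obs 4: x=1 → posterior Beta(16/5, 12)

15/19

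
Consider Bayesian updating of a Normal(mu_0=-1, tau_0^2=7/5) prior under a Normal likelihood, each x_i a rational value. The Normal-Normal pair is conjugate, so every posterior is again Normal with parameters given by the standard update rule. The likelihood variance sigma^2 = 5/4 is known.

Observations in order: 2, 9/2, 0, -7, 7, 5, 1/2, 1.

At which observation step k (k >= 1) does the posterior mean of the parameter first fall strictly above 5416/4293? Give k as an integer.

obs 1: x=2 → posterior Normal(31/53, 35/53)
obs 2: x=9/2 → posterior Normal(157/81, 35/81)
obs 3: x=0 → posterior Normal(157/109, 35/109)
obs 4: x=-7 → posterior Normal(-39/137, 35/137)
obs 5: x=7 → posterior Normal(157/165, 7/33)
obs 6: x=5 → posterior Normal(297/193, 35/193)
obs 7: x=1/2 → posterior Normal(311/221, 35/221)
obs 8: x=1 → posterior Normal(113/83, 35/249)

k = 2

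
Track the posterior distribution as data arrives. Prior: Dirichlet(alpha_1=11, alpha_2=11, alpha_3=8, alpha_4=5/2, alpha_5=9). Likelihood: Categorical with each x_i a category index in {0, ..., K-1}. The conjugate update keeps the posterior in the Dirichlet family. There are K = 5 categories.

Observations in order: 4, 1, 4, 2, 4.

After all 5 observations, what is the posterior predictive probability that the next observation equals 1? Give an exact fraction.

obs 1: x=4 → posterior Dirichlet(11, 11, 8, 5/2, 10)
obs 2: x=1 → posterior Dirichlet(11, 12, 8, 5/2, 10)
obs 3: x=4 → posterior Dirichlet(11, 12, 8, 5/2, 11)
obs 4: x=2 → posterior Dirichlet(11, 12, 9, 5/2, 11)
obs 5: x=4 → posterior Dirichlet(11, 12, 9, 5/2, 12)

8/31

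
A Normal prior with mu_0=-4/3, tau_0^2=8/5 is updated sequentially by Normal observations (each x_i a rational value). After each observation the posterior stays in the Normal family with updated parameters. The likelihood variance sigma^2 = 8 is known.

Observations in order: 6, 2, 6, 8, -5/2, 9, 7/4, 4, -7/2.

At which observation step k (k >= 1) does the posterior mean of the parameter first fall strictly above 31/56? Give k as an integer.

obs 1: x=6 → posterior Normal(-1/9, 4/3)
obs 2: x=2 → posterior Normal(4/21, 8/7)
obs 3: x=6 → posterior Normal(11/12, 1)
obs 4: x=8 → posterior Normal(46/27, 8/9)
obs 5: x=-5/2 → posterior Normal(77/60, 4/5)
obs 6: x=9 → posterior Normal(131/66, 8/11)
obs 7: x=7/4 → posterior Normal(283/144, 2/3)
obs 8: x=4 → posterior Normal(331/156, 8/13)
obs 9: x=-7/2 → posterior Normal(289/168, 4/7)

k = 3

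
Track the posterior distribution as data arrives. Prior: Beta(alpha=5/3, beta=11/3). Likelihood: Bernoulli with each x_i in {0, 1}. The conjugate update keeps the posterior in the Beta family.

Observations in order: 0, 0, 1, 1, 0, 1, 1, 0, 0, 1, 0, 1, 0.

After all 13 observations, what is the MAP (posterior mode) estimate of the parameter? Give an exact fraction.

obs 1: x=0 → posterior Beta(5/3, 14/3)
obs 2: x=0 → posterior Beta(5/3, 17/3)
obs 3: x=1 → posterior Beta(8/3, 17/3)
obs 4: x=1 → posterior Beta(11/3, 17/3)
obs 5: x=0 → posterior Beta(11/3, 20/3)
obs 6: x=1 → posterior Beta(14/3, 20/3)
obs 7: x=1 → posterior Beta(17/3, 20/3)
obs 8: x=0 → posterior Beta(17/3, 23/3)
obs 9: x=0 → posterior Beta(17/3, 26/3)
obs 10: x=1 → posterior Beta(20/3, 26/3)
obs 11: x=0 → posterior Beta(20/3, 29/3)
obs 12: x=1 → posterior Beta(23/3, 29/3)
obs 13: x=0 → posterior Beta(23/3, 32/3)

20/49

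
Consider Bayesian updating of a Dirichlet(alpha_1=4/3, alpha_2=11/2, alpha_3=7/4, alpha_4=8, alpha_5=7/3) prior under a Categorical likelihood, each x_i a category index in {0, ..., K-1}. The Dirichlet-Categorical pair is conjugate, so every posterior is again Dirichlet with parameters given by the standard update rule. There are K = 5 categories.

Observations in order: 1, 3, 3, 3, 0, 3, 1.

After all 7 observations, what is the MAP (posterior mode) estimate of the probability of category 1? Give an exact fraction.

78/251

obs 1: x=1 → posterior Dirichlet(4/3, 13/2, 7/4, 8, 7/3)
obs 2: x=3 → posterior Dirichlet(4/3, 13/2, 7/4, 9, 7/3)
obs 3: x=3 → posterior Dirichlet(4/3, 13/2, 7/4, 10, 7/3)
obs 4: x=3 → posterior Dirichlet(4/3, 13/2, 7/4, 11, 7/3)
obs 5: x=0 → posterior Dirichlet(7/3, 13/2, 7/4, 11, 7/3)
obs 6: x=3 → posterior Dirichlet(7/3, 13/2, 7/4, 12, 7/3)
obs 7: x=1 → posterior Dirichlet(7/3, 15/2, 7/4, 12, 7/3)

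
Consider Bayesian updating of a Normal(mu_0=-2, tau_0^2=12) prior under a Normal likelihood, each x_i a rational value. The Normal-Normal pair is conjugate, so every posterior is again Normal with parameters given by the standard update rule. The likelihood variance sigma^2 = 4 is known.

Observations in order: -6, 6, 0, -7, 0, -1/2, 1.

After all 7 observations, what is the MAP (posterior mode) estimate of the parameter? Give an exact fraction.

obs 1: x=-6 → posterior Normal(-5, 3)
obs 2: x=6 → posterior Normal(-2/7, 12/7)
obs 3: x=0 → posterior Normal(-1/5, 6/5)
obs 4: x=-7 → posterior Normal(-23/13, 12/13)
obs 5: x=0 → posterior Normal(-23/16, 3/4)
obs 6: x=-1/2 → posterior Normal(-49/38, 12/19)
obs 7: x=1 → posterior Normal(-43/44, 6/11)

-43/44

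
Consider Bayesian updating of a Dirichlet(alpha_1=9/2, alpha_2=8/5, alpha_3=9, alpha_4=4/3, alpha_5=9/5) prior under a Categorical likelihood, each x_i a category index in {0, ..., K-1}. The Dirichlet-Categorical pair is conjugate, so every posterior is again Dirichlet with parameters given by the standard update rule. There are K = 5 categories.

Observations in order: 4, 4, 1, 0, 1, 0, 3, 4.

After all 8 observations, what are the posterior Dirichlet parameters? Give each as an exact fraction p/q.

obs 1: x=4 → posterior Dirichlet(9/2, 8/5, 9, 4/3, 14/5)
obs 2: x=4 → posterior Dirichlet(9/2, 8/5, 9, 4/3, 19/5)
obs 3: x=1 → posterior Dirichlet(9/2, 13/5, 9, 4/3, 19/5)
obs 4: x=0 → posterior Dirichlet(11/2, 13/5, 9, 4/3, 19/5)
obs 5: x=1 → posterior Dirichlet(11/2, 18/5, 9, 4/3, 19/5)
obs 6: x=0 → posterior Dirichlet(13/2, 18/5, 9, 4/3, 19/5)
obs 7: x=3 → posterior Dirichlet(13/2, 18/5, 9, 7/3, 19/5)
obs 8: x=4 → posterior Dirichlet(13/2, 18/5, 9, 7/3, 24/5)

alpha_1=13/2, alpha_2=18/5, alpha_3=9, alpha_4=7/3, alpha_5=24/5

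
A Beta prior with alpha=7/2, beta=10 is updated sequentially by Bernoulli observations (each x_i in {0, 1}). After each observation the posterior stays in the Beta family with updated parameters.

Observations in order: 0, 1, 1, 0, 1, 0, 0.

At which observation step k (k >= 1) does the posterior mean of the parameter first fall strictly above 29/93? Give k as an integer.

obs 1: x=0 → posterior Beta(7/2, 11)
obs 2: x=1 → posterior Beta(9/2, 11)
obs 3: x=1 → posterior Beta(11/2, 11)
obs 4: x=0 → posterior Beta(11/2, 12)
obs 5: x=1 → posterior Beta(13/2, 12)
obs 6: x=0 → posterior Beta(13/2, 13)
obs 7: x=0 → posterior Beta(13/2, 14)

k = 3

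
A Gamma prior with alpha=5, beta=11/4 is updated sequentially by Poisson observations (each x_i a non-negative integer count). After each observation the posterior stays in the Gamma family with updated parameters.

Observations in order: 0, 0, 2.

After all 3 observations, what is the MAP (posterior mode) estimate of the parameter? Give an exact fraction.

obs 1: x=0 → posterior Gamma(5, 15/4)
obs 2: x=0 → posterior Gamma(5, 19/4)
obs 3: x=2 → posterior Gamma(7, 23/4)

24/23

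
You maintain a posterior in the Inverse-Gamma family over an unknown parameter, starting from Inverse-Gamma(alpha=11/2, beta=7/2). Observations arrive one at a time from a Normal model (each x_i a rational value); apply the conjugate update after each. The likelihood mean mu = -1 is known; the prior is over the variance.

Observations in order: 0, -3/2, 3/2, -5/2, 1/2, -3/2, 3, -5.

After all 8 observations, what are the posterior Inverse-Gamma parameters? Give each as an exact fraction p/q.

obs 1: x=0 → posterior Inverse-Gamma(6, 4)
obs 2: x=-3/2 → posterior Inverse-Gamma(13/2, 33/8)
obs 3: x=3/2 → posterior Inverse-Gamma(7, 29/4)
obs 4: x=-5/2 → posterior Inverse-Gamma(15/2, 67/8)
obs 5: x=1/2 → posterior Inverse-Gamma(8, 19/2)
obs 6: x=-3/2 → posterior Inverse-Gamma(17/2, 77/8)
obs 7: x=3 → posterior Inverse-Gamma(9, 141/8)
obs 8: x=-5 → posterior Inverse-Gamma(19/2, 205/8)

alpha=19/2, beta=205/8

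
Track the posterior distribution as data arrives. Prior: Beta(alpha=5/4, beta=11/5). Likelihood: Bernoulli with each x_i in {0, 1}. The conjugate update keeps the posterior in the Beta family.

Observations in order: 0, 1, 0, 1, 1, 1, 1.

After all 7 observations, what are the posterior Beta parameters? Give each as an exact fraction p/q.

alpha=25/4, beta=21/5

obs 1: x=0 → posterior Beta(5/4, 16/5)
obs 2: x=1 → posterior Beta(9/4, 16/5)
obs 3: x=0 → posterior Beta(9/4, 21/5)
obs 4: x=1 → posterior Beta(13/4, 21/5)
obs 5: x=1 → posterior Beta(17/4, 21/5)
obs 6: x=1 → posterior Beta(21/4, 21/5)
obs 7: x=1 → posterior Beta(25/4, 21/5)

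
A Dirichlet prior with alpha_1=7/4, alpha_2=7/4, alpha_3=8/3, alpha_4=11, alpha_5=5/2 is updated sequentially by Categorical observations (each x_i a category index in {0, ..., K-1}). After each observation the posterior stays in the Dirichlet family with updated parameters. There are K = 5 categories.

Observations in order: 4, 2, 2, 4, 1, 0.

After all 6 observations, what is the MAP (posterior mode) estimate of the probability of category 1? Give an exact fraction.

21/248

obs 1: x=4 → posterior Dirichlet(7/4, 7/4, 8/3, 11, 7/2)
obs 2: x=2 → posterior Dirichlet(7/4, 7/4, 11/3, 11, 7/2)
obs 3: x=2 → posterior Dirichlet(7/4, 7/4, 14/3, 11, 7/2)
obs 4: x=4 → posterior Dirichlet(7/4, 7/4, 14/3, 11, 9/2)
obs 5: x=1 → posterior Dirichlet(7/4, 11/4, 14/3, 11, 9/2)
obs 6: x=0 → posterior Dirichlet(11/4, 11/4, 14/3, 11, 9/2)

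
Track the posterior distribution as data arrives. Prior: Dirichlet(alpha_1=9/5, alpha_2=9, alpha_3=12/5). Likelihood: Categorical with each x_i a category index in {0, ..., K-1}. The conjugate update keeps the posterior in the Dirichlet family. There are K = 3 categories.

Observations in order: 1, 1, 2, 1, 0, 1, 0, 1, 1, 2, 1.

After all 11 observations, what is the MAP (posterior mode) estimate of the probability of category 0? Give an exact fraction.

obs 1: x=1 → posterior Dirichlet(9/5, 10, 12/5)
obs 2: x=1 → posterior Dirichlet(9/5, 11, 12/5)
obs 3: x=2 → posterior Dirichlet(9/5, 11, 17/5)
obs 4: x=1 → posterior Dirichlet(9/5, 12, 17/5)
obs 5: x=0 → posterior Dirichlet(14/5, 12, 17/5)
obs 6: x=1 → posterior Dirichlet(14/5, 13, 17/5)
obs 7: x=0 → posterior Dirichlet(19/5, 13, 17/5)
obs 8: x=1 → posterior Dirichlet(19/5, 14, 17/5)
obs 9: x=1 → posterior Dirichlet(19/5, 15, 17/5)
obs 10: x=2 → posterior Dirichlet(19/5, 15, 22/5)
obs 11: x=1 → posterior Dirichlet(19/5, 16, 22/5)

7/53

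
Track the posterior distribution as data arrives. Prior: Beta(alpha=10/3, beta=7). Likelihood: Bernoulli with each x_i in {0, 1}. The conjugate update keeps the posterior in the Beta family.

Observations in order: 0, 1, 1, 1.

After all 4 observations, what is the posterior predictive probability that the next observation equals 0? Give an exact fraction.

obs 1: x=0 → posterior Beta(10/3, 8)
obs 2: x=1 → posterior Beta(13/3, 8)
obs 3: x=1 → posterior Beta(16/3, 8)
obs 4: x=1 → posterior Beta(19/3, 8)

24/43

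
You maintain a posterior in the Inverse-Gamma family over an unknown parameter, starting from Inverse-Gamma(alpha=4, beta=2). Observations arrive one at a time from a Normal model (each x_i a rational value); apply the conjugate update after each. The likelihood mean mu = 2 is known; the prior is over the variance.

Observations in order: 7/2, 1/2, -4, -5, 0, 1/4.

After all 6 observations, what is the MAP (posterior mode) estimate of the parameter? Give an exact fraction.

obs 1: x=7/2 → posterior Inverse-Gamma(9/2, 25/8)
obs 2: x=1/2 → posterior Inverse-Gamma(5, 17/4)
obs 3: x=-4 → posterior Inverse-Gamma(11/2, 89/4)
obs 4: x=-5 → posterior Inverse-Gamma(6, 187/4)
obs 5: x=0 → posterior Inverse-Gamma(13/2, 195/4)
obs 6: x=1/4 → posterior Inverse-Gamma(7, 1609/32)

1609/256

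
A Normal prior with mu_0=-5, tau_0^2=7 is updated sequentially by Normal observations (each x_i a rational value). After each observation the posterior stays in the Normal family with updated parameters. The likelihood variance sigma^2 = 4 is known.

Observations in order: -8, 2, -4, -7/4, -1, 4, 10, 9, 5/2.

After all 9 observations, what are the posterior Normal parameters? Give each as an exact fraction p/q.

mu_0=277/268, tau_0^2=28/67

obs 1: x=-8 → posterior Normal(-76/11, 28/11)
obs 2: x=2 → posterior Normal(-31/9, 14/9)
obs 3: x=-4 → posterior Normal(-18/5, 28/25)
obs 4: x=-7/4 → posterior Normal(-409/128, 7/8)
obs 5: x=-1 → posterior Normal(-437/156, 28/39)
obs 6: x=4 → posterior Normal(-325/184, 14/23)
obs 7: x=10 → posterior Normal(-45/212, 28/53)
obs 8: x=9 → posterior Normal(69/80, 7/15)
obs 9: x=5/2 → posterior Normal(277/268, 28/67)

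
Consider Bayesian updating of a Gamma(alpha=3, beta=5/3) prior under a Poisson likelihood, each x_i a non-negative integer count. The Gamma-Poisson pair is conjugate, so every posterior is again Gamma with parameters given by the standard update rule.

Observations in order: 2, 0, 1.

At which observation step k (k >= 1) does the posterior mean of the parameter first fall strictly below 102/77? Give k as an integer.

obs 1: x=2 → posterior Gamma(5, 8/3)
obs 2: x=0 → posterior Gamma(5, 11/3)
obs 3: x=1 → posterior Gamma(6, 14/3)

k = 3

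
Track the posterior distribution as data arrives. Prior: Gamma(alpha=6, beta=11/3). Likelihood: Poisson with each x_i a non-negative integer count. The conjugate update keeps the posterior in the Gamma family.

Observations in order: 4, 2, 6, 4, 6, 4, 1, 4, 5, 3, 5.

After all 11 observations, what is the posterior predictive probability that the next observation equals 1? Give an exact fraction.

obs 1: x=4 → posterior Gamma(10, 14/3)
obs 2: x=2 → posterior Gamma(12, 17/3)
obs 3: x=6 → posterior Gamma(18, 20/3)
obs 4: x=4 → posterior Gamma(22, 23/3)
obs 5: x=6 → posterior Gamma(28, 26/3)
obs 6: x=4 → posterior Gamma(32, 29/3)
obs 7: x=1 → posterior Gamma(33, 32/3)
obs 8: x=4 → posterior Gamma(37, 35/3)
obs 9: x=5 → posterior Gamma(42, 38/3)
obs 10: x=3 → posterior Gamma(45, 41/3)
obs 11: x=5 → posterior Gamma(50, 44/3)

2232158776713743098211791315470964937811107166637844906246142195019408414475708006400/18923033347866464119502612487661750852393110546536196076406821162210806566759936386703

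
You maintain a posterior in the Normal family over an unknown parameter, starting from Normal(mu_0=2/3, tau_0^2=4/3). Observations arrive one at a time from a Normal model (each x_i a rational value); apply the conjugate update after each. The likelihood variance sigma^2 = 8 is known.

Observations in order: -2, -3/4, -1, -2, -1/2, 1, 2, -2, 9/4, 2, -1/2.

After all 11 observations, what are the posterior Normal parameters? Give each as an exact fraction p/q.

mu_0=5/34, tau_0^2=8/17

obs 1: x=-2 → posterior Normal(2/7, 8/7)
obs 2: x=-3/4 → posterior Normal(5/32, 1)
obs 3: x=-1 → posterior Normal(1/36, 8/9)
obs 4: x=-2 → posterior Normal(-7/40, 4/5)
obs 5: x=-1/2 → posterior Normal(-9/44, 8/11)
obs 6: x=1 → posterior Normal(-5/48, 2/3)
obs 7: x=2 → posterior Normal(3/52, 8/13)
obs 8: x=-2 → posterior Normal(-5/56, 4/7)
obs 9: x=9/4 → posterior Normal(1/15, 8/15)
obs 10: x=2 → posterior Normal(3/16, 1/2)
obs 11: x=-1/2 → posterior Normal(5/34, 8/17)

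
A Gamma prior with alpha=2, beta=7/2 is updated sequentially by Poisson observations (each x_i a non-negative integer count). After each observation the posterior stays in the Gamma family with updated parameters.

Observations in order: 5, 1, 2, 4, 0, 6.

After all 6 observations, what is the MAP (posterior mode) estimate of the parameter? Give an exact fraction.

obs 1: x=5 → posterior Gamma(7, 9/2)
obs 2: x=1 → posterior Gamma(8, 11/2)
obs 3: x=2 → posterior Gamma(10, 13/2)
obs 4: x=4 → posterior Gamma(14, 15/2)
obs 5: x=0 → posterior Gamma(14, 17/2)
obs 6: x=6 → posterior Gamma(20, 19/2)

2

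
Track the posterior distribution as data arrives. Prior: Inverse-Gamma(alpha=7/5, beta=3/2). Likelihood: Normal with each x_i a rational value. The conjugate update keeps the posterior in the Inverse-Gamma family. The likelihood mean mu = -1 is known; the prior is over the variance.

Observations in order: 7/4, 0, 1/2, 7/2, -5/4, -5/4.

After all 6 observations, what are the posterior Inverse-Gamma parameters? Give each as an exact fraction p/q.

obs 1: x=7/4 → posterior Inverse-Gamma(19/10, 169/32)
obs 2: x=0 → posterior Inverse-Gamma(12/5, 185/32)
obs 3: x=1/2 → posterior Inverse-Gamma(29/10, 221/32)
obs 4: x=7/2 → posterior Inverse-Gamma(17/5, 545/32)
obs 5: x=-5/4 → posterior Inverse-Gamma(39/10, 273/16)
obs 6: x=-5/4 → posterior Inverse-Gamma(22/5, 547/32)

alpha=22/5, beta=547/32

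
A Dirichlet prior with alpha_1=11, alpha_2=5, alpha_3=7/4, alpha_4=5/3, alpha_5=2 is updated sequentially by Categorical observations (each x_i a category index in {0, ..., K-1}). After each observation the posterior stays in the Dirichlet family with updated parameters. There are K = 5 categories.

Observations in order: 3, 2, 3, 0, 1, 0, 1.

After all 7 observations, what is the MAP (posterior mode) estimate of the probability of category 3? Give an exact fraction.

32/281

obs 1: x=3 → posterior Dirichlet(11, 5, 7/4, 8/3, 2)
obs 2: x=2 → posterior Dirichlet(11, 5, 11/4, 8/3, 2)
obs 3: x=3 → posterior Dirichlet(11, 5, 11/4, 11/3, 2)
obs 4: x=0 → posterior Dirichlet(12, 5, 11/4, 11/3, 2)
obs 5: x=1 → posterior Dirichlet(12, 6, 11/4, 11/3, 2)
obs 6: x=0 → posterior Dirichlet(13, 6, 11/4, 11/3, 2)
obs 7: x=1 → posterior Dirichlet(13, 7, 11/4, 11/3, 2)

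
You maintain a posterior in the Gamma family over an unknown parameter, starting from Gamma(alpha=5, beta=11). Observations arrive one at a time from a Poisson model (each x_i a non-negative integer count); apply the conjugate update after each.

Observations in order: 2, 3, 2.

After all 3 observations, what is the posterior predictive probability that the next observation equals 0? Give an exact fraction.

obs 1: x=2 → posterior Gamma(7, 12)
obs 2: x=3 → posterior Gamma(10, 13)
obs 3: x=2 → posterior Gamma(12, 14)

56693912375296/129746337890625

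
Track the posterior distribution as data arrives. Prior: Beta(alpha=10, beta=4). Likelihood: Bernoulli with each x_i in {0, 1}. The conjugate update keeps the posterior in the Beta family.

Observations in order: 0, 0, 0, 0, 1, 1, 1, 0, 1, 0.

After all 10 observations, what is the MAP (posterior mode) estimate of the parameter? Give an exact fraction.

13/22

obs 1: x=0 → posterior Beta(10, 5)
obs 2: x=0 → posterior Beta(10, 6)
obs 3: x=0 → posterior Beta(10, 7)
obs 4: x=0 → posterior Beta(10, 8)
obs 5: x=1 → posterior Beta(11, 8)
obs 6: x=1 → posterior Beta(12, 8)
obs 7: x=1 → posterior Beta(13, 8)
obs 8: x=0 → posterior Beta(13, 9)
obs 9: x=1 → posterior Beta(14, 9)
obs 10: x=0 → posterior Beta(14, 10)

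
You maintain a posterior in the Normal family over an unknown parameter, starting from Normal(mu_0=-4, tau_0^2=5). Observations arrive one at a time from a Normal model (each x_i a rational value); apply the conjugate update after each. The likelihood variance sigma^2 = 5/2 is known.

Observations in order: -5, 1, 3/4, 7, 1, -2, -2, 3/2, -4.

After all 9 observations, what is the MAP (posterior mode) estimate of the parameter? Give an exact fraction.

-15/38

obs 1: x=-5 → posterior Normal(-14/3, 5/3)
obs 2: x=1 → posterior Normal(-12/5, 1)
obs 3: x=3/4 → posterior Normal(-3/2, 5/7)
obs 4: x=7 → posterior Normal(7/18, 5/9)
obs 5: x=1 → posterior Normal(1/2, 5/11)
obs 6: x=-2 → posterior Normal(3/26, 5/13)
obs 7: x=-2 → posterior Normal(-1/6, 1/3)
obs 8: x=3/2 → posterior Normal(1/34, 5/17)
obs 9: x=-4 → posterior Normal(-15/38, 5/19)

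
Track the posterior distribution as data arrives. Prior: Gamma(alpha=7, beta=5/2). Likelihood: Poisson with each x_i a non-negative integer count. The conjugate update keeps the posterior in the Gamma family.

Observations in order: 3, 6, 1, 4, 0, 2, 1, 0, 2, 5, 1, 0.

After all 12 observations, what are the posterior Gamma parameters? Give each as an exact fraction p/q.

obs 1: x=3 → posterior Gamma(10, 7/2)
obs 2: x=6 → posterior Gamma(16, 9/2)
obs 3: x=1 → posterior Gamma(17, 11/2)
obs 4: x=4 → posterior Gamma(21, 13/2)
obs 5: x=0 → posterior Gamma(21, 15/2)
obs 6: x=2 → posterior Gamma(23, 17/2)
obs 7: x=1 → posterior Gamma(24, 19/2)
obs 8: x=0 → posterior Gamma(24, 21/2)
obs 9: x=2 → posterior Gamma(26, 23/2)
obs 10: x=5 → posterior Gamma(31, 25/2)
obs 11: x=1 → posterior Gamma(32, 27/2)
obs 12: x=0 → posterior Gamma(32, 29/2)

alpha=32, beta=29/2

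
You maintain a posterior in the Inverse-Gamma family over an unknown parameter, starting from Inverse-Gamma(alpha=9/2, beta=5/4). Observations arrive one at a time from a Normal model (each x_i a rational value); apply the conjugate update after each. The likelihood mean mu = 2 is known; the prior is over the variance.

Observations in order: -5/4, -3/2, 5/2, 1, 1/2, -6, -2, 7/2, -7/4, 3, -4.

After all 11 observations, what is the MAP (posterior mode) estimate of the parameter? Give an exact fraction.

1297/176

obs 1: x=-5/4 → posterior Inverse-Gamma(5, 209/32)
obs 2: x=-3/2 → posterior Inverse-Gamma(11/2, 405/32)
obs 3: x=5/2 → posterior Inverse-Gamma(6, 409/32)
obs 4: x=1 → posterior Inverse-Gamma(13/2, 425/32)
obs 5: x=1/2 → posterior Inverse-Gamma(7, 461/32)
obs 6: x=-6 → posterior Inverse-Gamma(15/2, 1485/32)
obs 7: x=-2 → posterior Inverse-Gamma(8, 1741/32)
obs 8: x=7/2 → posterior Inverse-Gamma(17/2, 1777/32)
obs 9: x=-7/4 → posterior Inverse-Gamma(9, 1001/16)
obs 10: x=3 → posterior Inverse-Gamma(19/2, 1009/16)
obs 11: x=-4 → posterior Inverse-Gamma(10, 1297/16)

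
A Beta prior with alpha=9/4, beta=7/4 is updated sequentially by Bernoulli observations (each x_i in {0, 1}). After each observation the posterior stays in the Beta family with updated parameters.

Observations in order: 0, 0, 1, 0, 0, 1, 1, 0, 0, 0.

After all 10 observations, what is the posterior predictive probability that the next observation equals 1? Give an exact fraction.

obs 1: x=0 → posterior Beta(9/4, 11/4)
obs 2: x=0 → posterior Beta(9/4, 15/4)
obs 3: x=1 → posterior Beta(13/4, 15/4)
obs 4: x=0 → posterior Beta(13/4, 19/4)
obs 5: x=0 → posterior Beta(13/4, 23/4)
obs 6: x=1 → posterior Beta(17/4, 23/4)
obs 7: x=1 → posterior Beta(21/4, 23/4)
obs 8: x=0 → posterior Beta(21/4, 27/4)
obs 9: x=0 → posterior Beta(21/4, 31/4)
obs 10: x=0 → posterior Beta(21/4, 35/4)

3/8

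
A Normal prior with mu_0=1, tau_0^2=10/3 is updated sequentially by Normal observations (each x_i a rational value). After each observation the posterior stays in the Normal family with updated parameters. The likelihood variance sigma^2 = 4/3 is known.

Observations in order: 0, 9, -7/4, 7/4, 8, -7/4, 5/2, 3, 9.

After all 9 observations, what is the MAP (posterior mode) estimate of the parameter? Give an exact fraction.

603/188

obs 1: x=0 → posterior Normal(2/7, 20/21)
obs 2: x=9 → posterior Normal(47/12, 5/9)
obs 3: x=-7/4 → posterior Normal(9/4, 20/51)
obs 4: x=7/4 → posterior Normal(47/22, 10/33)
obs 5: x=8 → posterior Normal(29/9, 20/81)
obs 6: x=-7/4 → posterior Normal(313/128, 5/24)
obs 7: x=5/2 → posterior Normal(363/148, 20/111)
obs 8: x=3 → posterior Normal(141/56, 10/63)
obs 9: x=9 → posterior Normal(603/188, 20/141)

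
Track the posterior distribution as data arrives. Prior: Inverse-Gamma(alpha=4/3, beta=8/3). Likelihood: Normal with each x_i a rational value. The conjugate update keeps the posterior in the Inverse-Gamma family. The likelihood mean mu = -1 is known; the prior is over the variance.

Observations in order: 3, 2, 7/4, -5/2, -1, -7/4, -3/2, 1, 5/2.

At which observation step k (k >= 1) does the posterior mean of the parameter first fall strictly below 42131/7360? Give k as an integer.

k = 7

obs 1: x=3 → posterior Inverse-Gamma(11/6, 32/3)
obs 2: x=2 → posterior Inverse-Gamma(7/3, 91/6)
obs 3: x=7/4 → posterior Inverse-Gamma(17/6, 1819/96)
obs 4: x=-5/2 → posterior Inverse-Gamma(10/3, 1927/96)
obs 5: x=-1 → posterior Inverse-Gamma(23/6, 1927/96)
obs 6: x=-7/4 → posterior Inverse-Gamma(13/3, 977/48)
obs 7: x=-3/2 → posterior Inverse-Gamma(29/6, 983/48)
obs 8: x=1 → posterior Inverse-Gamma(16/3, 1079/48)
obs 9: x=5/2 → posterior Inverse-Gamma(35/6, 1373/48)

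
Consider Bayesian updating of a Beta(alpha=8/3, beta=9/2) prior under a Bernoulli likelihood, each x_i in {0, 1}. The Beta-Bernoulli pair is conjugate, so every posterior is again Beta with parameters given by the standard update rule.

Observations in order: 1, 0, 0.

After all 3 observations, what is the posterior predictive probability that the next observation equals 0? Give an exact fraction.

obs 1: x=1 → posterior Beta(11/3, 9/2)
obs 2: x=0 → posterior Beta(11/3, 11/2)
obs 3: x=0 → posterior Beta(11/3, 13/2)

39/61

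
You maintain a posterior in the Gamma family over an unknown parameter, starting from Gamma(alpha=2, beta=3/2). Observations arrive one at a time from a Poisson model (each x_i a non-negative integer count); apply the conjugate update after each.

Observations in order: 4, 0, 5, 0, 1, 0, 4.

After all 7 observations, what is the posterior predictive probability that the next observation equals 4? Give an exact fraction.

158830130282176658721984/1978419655660313589123979

obs 1: x=4 → posterior Gamma(6, 5/2)
obs 2: x=0 → posterior Gamma(6, 7/2)
obs 3: x=5 → posterior Gamma(11, 9/2)
obs 4: x=0 → posterior Gamma(11, 11/2)
obs 5: x=1 → posterior Gamma(12, 13/2)
obs 6: x=0 → posterior Gamma(12, 15/2)
obs 7: x=4 → posterior Gamma(16, 17/2)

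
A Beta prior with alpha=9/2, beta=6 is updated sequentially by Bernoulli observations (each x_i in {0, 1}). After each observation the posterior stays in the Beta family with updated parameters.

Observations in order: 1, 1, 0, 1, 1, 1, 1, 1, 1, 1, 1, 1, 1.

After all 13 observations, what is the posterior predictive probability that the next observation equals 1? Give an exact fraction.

33/47

obs 1: x=1 → posterior Beta(11/2, 6)
obs 2: x=1 → posterior Beta(13/2, 6)
obs 3: x=0 → posterior Beta(13/2, 7)
obs 4: x=1 → posterior Beta(15/2, 7)
obs 5: x=1 → posterior Beta(17/2, 7)
obs 6: x=1 → posterior Beta(19/2, 7)
obs 7: x=1 → posterior Beta(21/2, 7)
obs 8: x=1 → posterior Beta(23/2, 7)
obs 9: x=1 → posterior Beta(25/2, 7)
obs 10: x=1 → posterior Beta(27/2, 7)
obs 11: x=1 → posterior Beta(29/2, 7)
obs 12: x=1 → posterior Beta(31/2, 7)
obs 13: x=1 → posterior Beta(33/2, 7)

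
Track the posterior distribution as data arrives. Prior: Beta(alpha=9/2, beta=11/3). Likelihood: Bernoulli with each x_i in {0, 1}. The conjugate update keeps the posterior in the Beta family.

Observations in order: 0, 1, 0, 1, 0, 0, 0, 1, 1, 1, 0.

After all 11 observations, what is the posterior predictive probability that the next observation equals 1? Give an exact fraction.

57/115

obs 1: x=0 → posterior Beta(9/2, 14/3)
obs 2: x=1 → posterior Beta(11/2, 14/3)
obs 3: x=0 → posterior Beta(11/2, 17/3)
obs 4: x=1 → posterior Beta(13/2, 17/3)
obs 5: x=0 → posterior Beta(13/2, 20/3)
obs 6: x=0 → posterior Beta(13/2, 23/3)
obs 7: x=0 → posterior Beta(13/2, 26/3)
obs 8: x=1 → posterior Beta(15/2, 26/3)
obs 9: x=1 → posterior Beta(17/2, 26/3)
obs 10: x=1 → posterior Beta(19/2, 26/3)
obs 11: x=0 → posterior Beta(19/2, 29/3)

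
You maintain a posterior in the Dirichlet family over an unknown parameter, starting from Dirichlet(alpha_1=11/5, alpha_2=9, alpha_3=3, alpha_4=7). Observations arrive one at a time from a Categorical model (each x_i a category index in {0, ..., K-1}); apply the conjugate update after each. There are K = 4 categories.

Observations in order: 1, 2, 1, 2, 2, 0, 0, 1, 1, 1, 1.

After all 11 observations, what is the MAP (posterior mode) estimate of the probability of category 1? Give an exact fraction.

70/141

obs 1: x=1 → posterior Dirichlet(11/5, 10, 3, 7)
obs 2: x=2 → posterior Dirichlet(11/5, 10, 4, 7)
obs 3: x=1 → posterior Dirichlet(11/5, 11, 4, 7)
obs 4: x=2 → posterior Dirichlet(11/5, 11, 5, 7)
obs 5: x=2 → posterior Dirichlet(11/5, 11, 6, 7)
obs 6: x=0 → posterior Dirichlet(16/5, 11, 6, 7)
obs 7: x=0 → posterior Dirichlet(21/5, 11, 6, 7)
obs 8: x=1 → posterior Dirichlet(21/5, 12, 6, 7)
obs 9: x=1 → posterior Dirichlet(21/5, 13, 6, 7)
obs 10: x=1 → posterior Dirichlet(21/5, 14, 6, 7)
obs 11: x=1 → posterior Dirichlet(21/5, 15, 6, 7)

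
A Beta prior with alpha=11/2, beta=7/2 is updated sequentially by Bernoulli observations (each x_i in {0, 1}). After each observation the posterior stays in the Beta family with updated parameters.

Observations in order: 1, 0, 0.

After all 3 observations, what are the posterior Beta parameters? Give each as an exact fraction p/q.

obs 1: x=1 → posterior Beta(13/2, 7/2)
obs 2: x=0 → posterior Beta(13/2, 9/2)
obs 3: x=0 → posterior Beta(13/2, 11/2)

alpha=13/2, beta=11/2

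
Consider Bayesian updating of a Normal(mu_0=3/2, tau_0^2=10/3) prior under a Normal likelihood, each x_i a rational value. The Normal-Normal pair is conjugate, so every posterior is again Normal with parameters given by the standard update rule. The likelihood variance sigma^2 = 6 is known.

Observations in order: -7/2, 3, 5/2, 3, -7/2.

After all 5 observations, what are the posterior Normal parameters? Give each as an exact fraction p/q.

mu_0=21/34, tau_0^2=15/17

obs 1: x=-7/2 → posterior Normal(-2/7, 15/7)
obs 2: x=3 → posterior Normal(11/19, 30/19)
obs 3: x=5/2 → posterior Normal(47/48, 5/4)
obs 4: x=3 → posterior Normal(77/58, 30/29)
obs 5: x=-7/2 → posterior Normal(21/34, 15/17)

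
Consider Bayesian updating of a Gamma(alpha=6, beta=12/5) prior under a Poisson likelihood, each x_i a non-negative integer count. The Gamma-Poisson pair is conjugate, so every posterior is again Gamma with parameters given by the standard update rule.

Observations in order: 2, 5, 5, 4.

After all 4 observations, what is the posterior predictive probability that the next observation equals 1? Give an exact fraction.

obs 1: x=2 → posterior Gamma(8, 17/5)
obs 2: x=5 → posterior Gamma(13, 22/5)
obs 3: x=5 → posterior Gamma(18, 27/5)
obs 4: x=4 → posterior Gamma(22, 32/5)

142788163609707759784588649053552640/1171223165167387672982838813062831053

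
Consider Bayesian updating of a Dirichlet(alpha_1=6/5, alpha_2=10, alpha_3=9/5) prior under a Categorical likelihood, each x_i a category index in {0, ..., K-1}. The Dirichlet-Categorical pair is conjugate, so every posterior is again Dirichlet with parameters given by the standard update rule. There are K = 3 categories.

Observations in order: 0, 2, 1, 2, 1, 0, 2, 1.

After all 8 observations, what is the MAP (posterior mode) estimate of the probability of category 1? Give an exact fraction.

2/3

obs 1: x=0 → posterior Dirichlet(11/5, 10, 9/5)
obs 2: x=2 → posterior Dirichlet(11/5, 10, 14/5)
obs 3: x=1 → posterior Dirichlet(11/5, 11, 14/5)
obs 4: x=2 → posterior Dirichlet(11/5, 11, 19/5)
obs 5: x=1 → posterior Dirichlet(11/5, 12, 19/5)
obs 6: x=0 → posterior Dirichlet(16/5, 12, 19/5)
obs 7: x=2 → posterior Dirichlet(16/5, 12, 24/5)
obs 8: x=1 → posterior Dirichlet(16/5, 13, 24/5)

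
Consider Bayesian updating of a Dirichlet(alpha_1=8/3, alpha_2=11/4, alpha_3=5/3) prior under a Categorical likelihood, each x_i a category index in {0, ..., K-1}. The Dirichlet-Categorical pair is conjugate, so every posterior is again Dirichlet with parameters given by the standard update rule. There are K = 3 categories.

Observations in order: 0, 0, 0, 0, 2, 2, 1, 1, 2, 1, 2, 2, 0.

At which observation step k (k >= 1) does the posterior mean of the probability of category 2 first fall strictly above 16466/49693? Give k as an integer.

k = 12

obs 1: x=0 → posterior Dirichlet(11/3, 11/4, 5/3)
obs 2: x=0 → posterior Dirichlet(14/3, 11/4, 5/3)
obs 3: x=0 → posterior Dirichlet(17/3, 11/4, 5/3)
obs 4: x=0 → posterior Dirichlet(20/3, 11/4, 5/3)
obs 5: x=2 → posterior Dirichlet(20/3, 11/4, 8/3)
obs 6: x=2 → posterior Dirichlet(20/3, 11/4, 11/3)
obs 7: x=1 → posterior Dirichlet(20/3, 15/4, 11/3)
obs 8: x=1 → posterior Dirichlet(20/3, 19/4, 11/3)
obs 9: x=2 → posterior Dirichlet(20/3, 19/4, 14/3)
obs 10: x=1 → posterior Dirichlet(20/3, 23/4, 14/3)
obs 11: x=2 → posterior Dirichlet(20/3, 23/4, 17/3)
obs 12: x=2 → posterior Dirichlet(20/3, 23/4, 20/3)
obs 13: x=0 → posterior Dirichlet(23/3, 23/4, 20/3)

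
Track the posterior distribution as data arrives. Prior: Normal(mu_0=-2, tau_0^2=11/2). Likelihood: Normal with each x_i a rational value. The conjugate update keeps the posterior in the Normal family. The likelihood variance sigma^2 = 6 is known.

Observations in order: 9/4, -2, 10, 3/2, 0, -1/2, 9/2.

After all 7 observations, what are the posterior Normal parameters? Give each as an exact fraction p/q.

obs 1: x=9/4 → posterior Normal(3/92, 66/23)
obs 2: x=-2 → posterior Normal(-5/8, 33/17)
obs 3: x=10 → posterior Normal(71/36, 22/15)
obs 4: x=3/2 → posterior Normal(421/224, 33/28)
obs 5: x=0 → posterior Normal(421/268, 66/67)
obs 6: x=-1/2 → posterior Normal(133/104, 11/13)
obs 7: x=9/2 → posterior Normal(597/356, 66/89)

mu_0=597/356, tau_0^2=66/89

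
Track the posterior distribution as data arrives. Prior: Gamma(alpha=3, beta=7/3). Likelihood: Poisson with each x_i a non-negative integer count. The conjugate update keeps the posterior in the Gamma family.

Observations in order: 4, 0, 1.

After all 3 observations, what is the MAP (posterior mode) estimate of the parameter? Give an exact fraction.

obs 1: x=4 → posterior Gamma(7, 10/3)
obs 2: x=0 → posterior Gamma(7, 13/3)
obs 3: x=1 → posterior Gamma(8, 16/3)

21/16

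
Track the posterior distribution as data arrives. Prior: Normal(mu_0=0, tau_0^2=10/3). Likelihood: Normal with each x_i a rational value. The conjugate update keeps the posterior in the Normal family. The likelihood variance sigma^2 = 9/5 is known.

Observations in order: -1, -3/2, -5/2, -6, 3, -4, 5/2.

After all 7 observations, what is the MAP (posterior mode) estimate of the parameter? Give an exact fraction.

-475/377

obs 1: x=-1 → posterior Normal(-50/77, 90/77)
obs 2: x=-3/2 → posterior Normal(-125/127, 90/127)
obs 3: x=-5/2 → posterior Normal(-250/177, 30/59)
obs 4: x=-6 → posterior Normal(-550/227, 90/227)
obs 5: x=3 → posterior Normal(-400/277, 90/277)
obs 6: x=-4 → posterior Normal(-200/109, 30/109)
obs 7: x=5/2 → posterior Normal(-475/377, 90/377)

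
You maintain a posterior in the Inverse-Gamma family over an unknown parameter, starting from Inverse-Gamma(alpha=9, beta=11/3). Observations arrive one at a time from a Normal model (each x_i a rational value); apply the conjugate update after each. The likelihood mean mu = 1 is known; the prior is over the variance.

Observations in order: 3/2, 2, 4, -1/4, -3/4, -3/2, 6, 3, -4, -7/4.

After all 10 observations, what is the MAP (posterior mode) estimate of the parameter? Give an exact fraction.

obs 1: x=3/2 → posterior Inverse-Gamma(19/2, 91/24)
obs 2: x=2 → posterior Inverse-Gamma(10, 103/24)
obs 3: x=4 → posterior Inverse-Gamma(21/2, 211/24)
obs 4: x=-1/4 → posterior Inverse-Gamma(11, 919/96)
obs 5: x=-3/4 → posterior Inverse-Gamma(23/2, 533/48)
obs 6: x=-3/2 → posterior Inverse-Gamma(12, 683/48)
obs 7: x=6 → posterior Inverse-Gamma(25/2, 1283/48)
obs 8: x=3 → posterior Inverse-Gamma(13, 1379/48)
obs 9: x=-4 → posterior Inverse-Gamma(27/2, 1979/48)
obs 10: x=-7/4 → posterior Inverse-Gamma(14, 4321/96)

4321/1440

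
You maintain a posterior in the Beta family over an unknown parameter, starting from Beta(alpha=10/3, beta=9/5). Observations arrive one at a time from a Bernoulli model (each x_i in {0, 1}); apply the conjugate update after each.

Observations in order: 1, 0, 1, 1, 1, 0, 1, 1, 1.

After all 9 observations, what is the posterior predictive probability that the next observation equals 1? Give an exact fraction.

obs 1: x=1 → posterior Beta(13/3, 9/5)
obs 2: x=0 → posterior Beta(13/3, 14/5)
obs 3: x=1 → posterior Beta(16/3, 14/5)
obs 4: x=1 → posterior Beta(19/3, 14/5)
obs 5: x=1 → posterior Beta(22/3, 14/5)
obs 6: x=0 → posterior Beta(22/3, 19/5)
obs 7: x=1 → posterior Beta(25/3, 19/5)
obs 8: x=1 → posterior Beta(28/3, 19/5)
obs 9: x=1 → posterior Beta(31/3, 19/5)

155/212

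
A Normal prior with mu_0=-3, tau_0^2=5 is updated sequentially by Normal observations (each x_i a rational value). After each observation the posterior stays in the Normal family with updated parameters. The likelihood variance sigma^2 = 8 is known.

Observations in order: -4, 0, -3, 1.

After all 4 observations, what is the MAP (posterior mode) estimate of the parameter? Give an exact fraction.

obs 1: x=-4 → posterior Normal(-44/13, 40/13)
obs 2: x=0 → posterior Normal(-22/9, 20/9)
obs 3: x=-3 → posterior Normal(-59/23, 40/23)
obs 4: x=1 → posterior Normal(-27/14, 10/7)

-27/14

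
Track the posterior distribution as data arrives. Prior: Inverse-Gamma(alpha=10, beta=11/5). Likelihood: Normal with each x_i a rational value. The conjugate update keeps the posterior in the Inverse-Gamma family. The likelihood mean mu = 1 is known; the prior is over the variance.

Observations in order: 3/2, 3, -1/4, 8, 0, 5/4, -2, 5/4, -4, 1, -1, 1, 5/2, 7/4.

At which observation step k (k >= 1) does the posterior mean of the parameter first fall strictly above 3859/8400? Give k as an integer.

k = 3

obs 1: x=3/2 → posterior Inverse-Gamma(21/2, 93/40)
obs 2: x=3 → posterior Inverse-Gamma(11, 173/40)
obs 3: x=-1/4 → posterior Inverse-Gamma(23/2, 817/160)
obs 4: x=8 → posterior Inverse-Gamma(12, 4737/160)
obs 5: x=0 → posterior Inverse-Gamma(25/2, 4817/160)
obs 6: x=5/4 → posterior Inverse-Gamma(13, 2411/80)
obs 7: x=-2 → posterior Inverse-Gamma(27/2, 2771/80)
obs 8: x=5/4 → posterior Inverse-Gamma(14, 5547/160)
obs 9: x=-4 → posterior Inverse-Gamma(29/2, 7547/160)
obs 10: x=1 → posterior Inverse-Gamma(15, 7547/160)
obs 11: x=-1 → posterior Inverse-Gamma(31/2, 7867/160)
obs 12: x=1 → posterior Inverse-Gamma(16, 7867/160)
obs 13: x=5/2 → posterior Inverse-Gamma(33/2, 8047/160)
obs 14: x=7/4 → posterior Inverse-Gamma(17, 2023/40)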